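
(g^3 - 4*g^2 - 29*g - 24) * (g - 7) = g^4 - 11*g^3 - g^2 + 179*g + 168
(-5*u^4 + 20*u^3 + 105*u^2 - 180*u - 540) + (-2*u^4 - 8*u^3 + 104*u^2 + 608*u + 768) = -7*u^4 + 12*u^3 + 209*u^2 + 428*u + 228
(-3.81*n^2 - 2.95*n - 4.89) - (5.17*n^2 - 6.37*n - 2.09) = -8.98*n^2 + 3.42*n - 2.8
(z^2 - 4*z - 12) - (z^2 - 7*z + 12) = 3*z - 24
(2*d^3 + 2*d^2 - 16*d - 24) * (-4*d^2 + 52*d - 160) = -8*d^5 + 96*d^4 - 152*d^3 - 1056*d^2 + 1312*d + 3840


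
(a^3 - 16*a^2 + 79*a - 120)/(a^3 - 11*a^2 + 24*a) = (a - 5)/a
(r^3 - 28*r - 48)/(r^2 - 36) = (r^2 + 6*r + 8)/(r + 6)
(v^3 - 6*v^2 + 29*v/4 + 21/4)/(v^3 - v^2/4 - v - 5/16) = 4*(2*v^2 - 13*v + 21)/(8*v^2 - 6*v - 5)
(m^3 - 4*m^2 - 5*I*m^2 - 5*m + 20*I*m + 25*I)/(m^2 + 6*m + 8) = (m^3 + m^2*(-4 - 5*I) + m*(-5 + 20*I) + 25*I)/(m^2 + 6*m + 8)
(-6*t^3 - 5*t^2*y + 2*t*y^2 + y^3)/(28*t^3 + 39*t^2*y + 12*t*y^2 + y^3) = (-6*t^2 + t*y + y^2)/(28*t^2 + 11*t*y + y^2)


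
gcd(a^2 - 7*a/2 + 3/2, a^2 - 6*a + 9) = a - 3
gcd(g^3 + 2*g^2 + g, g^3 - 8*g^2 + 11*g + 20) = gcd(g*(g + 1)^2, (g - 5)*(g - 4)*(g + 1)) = g + 1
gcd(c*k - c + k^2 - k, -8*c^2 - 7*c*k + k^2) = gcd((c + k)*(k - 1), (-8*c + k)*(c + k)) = c + k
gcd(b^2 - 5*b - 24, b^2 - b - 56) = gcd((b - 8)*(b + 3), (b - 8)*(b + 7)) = b - 8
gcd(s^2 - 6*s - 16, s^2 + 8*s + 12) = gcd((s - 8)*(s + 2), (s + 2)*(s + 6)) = s + 2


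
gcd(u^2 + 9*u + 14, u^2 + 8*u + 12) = u + 2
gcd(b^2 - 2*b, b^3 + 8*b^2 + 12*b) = b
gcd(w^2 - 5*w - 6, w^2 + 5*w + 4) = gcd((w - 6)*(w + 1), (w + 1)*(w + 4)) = w + 1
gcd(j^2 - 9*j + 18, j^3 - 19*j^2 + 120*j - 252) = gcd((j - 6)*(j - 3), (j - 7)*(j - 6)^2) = j - 6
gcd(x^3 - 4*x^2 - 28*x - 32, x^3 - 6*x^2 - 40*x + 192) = x - 8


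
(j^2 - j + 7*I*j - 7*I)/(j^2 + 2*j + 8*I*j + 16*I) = (j^2 + j*(-1 + 7*I) - 7*I)/(j^2 + j*(2 + 8*I) + 16*I)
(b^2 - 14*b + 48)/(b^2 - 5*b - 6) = (b - 8)/(b + 1)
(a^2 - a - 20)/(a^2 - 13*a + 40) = (a + 4)/(a - 8)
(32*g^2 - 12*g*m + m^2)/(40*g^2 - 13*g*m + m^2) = (4*g - m)/(5*g - m)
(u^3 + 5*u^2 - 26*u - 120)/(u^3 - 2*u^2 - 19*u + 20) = (u + 6)/(u - 1)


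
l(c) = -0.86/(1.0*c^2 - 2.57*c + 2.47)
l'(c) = -0.86*(2.57 - 2.0*c)/(1.0*c^2 - 2.57*c + 2.47)^2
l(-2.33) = -0.06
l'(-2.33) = -0.03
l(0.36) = -0.51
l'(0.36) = -0.57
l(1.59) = -0.94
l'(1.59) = 0.63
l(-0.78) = -0.17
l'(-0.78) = -0.14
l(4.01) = -0.10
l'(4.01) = 0.07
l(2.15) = -0.55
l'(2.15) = 0.61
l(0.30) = -0.48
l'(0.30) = -0.53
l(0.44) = -0.56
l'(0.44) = -0.62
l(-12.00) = -0.00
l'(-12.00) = -0.00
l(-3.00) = -0.04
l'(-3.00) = -0.02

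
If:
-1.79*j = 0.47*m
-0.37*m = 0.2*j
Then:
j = 0.00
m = 0.00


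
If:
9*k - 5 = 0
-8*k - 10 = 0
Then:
No Solution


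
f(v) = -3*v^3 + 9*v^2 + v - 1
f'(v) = -9*v^2 + 18*v + 1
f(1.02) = 6.20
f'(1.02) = 10.00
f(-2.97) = 154.01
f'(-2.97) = -131.85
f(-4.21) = 378.16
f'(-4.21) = -234.30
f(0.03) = -0.96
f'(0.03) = 1.53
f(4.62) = -100.11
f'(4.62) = -107.94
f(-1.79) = 43.25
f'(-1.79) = -60.06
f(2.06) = 13.03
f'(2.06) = -0.11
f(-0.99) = 9.74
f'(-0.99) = -25.64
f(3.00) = 2.00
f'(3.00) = -26.00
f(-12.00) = 6467.00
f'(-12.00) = -1511.00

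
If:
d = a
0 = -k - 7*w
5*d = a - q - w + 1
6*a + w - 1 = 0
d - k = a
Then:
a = 1/6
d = 1/6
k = 0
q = 1/3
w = 0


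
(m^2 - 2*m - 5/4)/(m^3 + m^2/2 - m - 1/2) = (m - 5/2)/(m^2 - 1)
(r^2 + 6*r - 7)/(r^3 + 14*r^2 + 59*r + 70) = (r - 1)/(r^2 + 7*r + 10)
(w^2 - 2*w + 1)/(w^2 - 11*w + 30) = (w^2 - 2*w + 1)/(w^2 - 11*w + 30)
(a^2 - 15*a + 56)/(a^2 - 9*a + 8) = (a - 7)/(a - 1)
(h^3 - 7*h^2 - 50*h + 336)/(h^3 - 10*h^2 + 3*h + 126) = (h^2 - h - 56)/(h^2 - 4*h - 21)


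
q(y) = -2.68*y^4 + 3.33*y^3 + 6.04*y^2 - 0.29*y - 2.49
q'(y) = -10.72*y^3 + 9.99*y^2 + 12.08*y - 0.29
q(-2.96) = -240.80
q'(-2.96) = 329.50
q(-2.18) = -68.18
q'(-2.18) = 131.91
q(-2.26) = -79.34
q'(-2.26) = 147.18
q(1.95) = 5.85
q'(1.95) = -18.23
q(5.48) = -1691.58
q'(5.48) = -1398.24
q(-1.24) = -5.53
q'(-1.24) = 20.53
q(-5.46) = -2744.67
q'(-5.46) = 1976.48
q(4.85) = -964.79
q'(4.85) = -929.69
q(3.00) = -76.17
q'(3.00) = -163.58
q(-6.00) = -3975.87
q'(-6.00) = 2602.39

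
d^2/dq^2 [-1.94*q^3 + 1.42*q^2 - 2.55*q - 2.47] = 2.84 - 11.64*q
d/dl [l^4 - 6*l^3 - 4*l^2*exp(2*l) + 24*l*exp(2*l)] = 4*l^3 - 8*l^2*exp(2*l) - 18*l^2 + 40*l*exp(2*l) + 24*exp(2*l)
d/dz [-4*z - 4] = -4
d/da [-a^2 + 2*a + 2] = 2 - 2*a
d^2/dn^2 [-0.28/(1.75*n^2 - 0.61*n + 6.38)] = (1.715*n^2 - 0.5978*n - 0.28*(3.5*n - 0.61)*(7.0*n - 1.22) + 6.2524)/(1.75*n^2 - 0.61*n + 6.38)^3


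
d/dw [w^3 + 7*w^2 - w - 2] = 3*w^2 + 14*w - 1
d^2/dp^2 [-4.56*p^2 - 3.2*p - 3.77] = -9.12000000000000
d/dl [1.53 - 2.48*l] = -2.48000000000000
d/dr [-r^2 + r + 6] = 1 - 2*r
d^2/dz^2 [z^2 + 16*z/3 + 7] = 2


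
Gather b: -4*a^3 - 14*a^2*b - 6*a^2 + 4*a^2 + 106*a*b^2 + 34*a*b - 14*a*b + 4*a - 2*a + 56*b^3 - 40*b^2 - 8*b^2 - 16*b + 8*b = -4*a^3 - 2*a^2 + 2*a + 56*b^3 + b^2*(106*a - 48) + b*(-14*a^2 + 20*a - 8)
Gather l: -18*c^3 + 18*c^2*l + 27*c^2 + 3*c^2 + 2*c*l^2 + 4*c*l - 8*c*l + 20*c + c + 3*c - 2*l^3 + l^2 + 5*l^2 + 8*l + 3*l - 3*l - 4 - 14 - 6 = -18*c^3 + 30*c^2 + 24*c - 2*l^3 + l^2*(2*c + 6) + l*(18*c^2 - 4*c + 8) - 24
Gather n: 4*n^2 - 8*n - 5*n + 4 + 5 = 4*n^2 - 13*n + 9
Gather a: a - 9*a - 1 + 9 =8 - 8*a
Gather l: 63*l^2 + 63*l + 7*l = 63*l^2 + 70*l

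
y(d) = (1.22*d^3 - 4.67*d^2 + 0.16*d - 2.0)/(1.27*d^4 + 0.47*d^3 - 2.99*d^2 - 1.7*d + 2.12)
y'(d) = (3.66*d^2 - 9.34*d + 0.16)/(1.27*d^4 + 0.47*d^3 - 2.99*d^2 - 1.7*d + 2.12) + (-5.08*d^3 - 1.41*d^2 + 5.98*d + 1.7)*(1.22*d^3 - 4.67*d^2 + 0.16*d - 2.0)/(1.27*d^4 + 0.47*d^3 - 2.99*d^2 - 1.7*d + 2.12)^2 = (-1.5494*d^6 + 11.8618*d^5 - 2.0625*d^4 + 5.8616*d^3 + 18.9966*d^2 - 31.7608*d - 3.0608)/(1.6129*d^8 + 1.1938*d^7 - 7.3737*d^6 - 7.1286*d^5 + 12.7269*d^4 + 12.1588*d^3 - 9.7876*d^2 - 7.208*d + 4.4944)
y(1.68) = -2.88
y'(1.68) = 13.18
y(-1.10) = -5.88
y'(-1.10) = 8.60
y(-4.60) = -0.47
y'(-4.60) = -0.18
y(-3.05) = -1.06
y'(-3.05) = -0.77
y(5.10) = 0.05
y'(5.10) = 0.02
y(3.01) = -0.12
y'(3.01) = 0.24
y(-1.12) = -6.05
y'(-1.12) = 8.05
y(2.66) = -0.24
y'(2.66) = 0.45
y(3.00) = -0.12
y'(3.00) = 0.25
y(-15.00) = -0.08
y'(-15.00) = -0.01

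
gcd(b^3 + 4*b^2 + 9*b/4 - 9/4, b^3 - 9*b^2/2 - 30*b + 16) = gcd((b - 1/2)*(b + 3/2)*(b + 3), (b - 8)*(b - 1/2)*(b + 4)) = b - 1/2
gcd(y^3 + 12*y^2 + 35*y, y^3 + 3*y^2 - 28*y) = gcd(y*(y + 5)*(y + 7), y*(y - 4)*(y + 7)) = y^2 + 7*y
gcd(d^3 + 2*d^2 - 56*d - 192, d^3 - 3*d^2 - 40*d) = d - 8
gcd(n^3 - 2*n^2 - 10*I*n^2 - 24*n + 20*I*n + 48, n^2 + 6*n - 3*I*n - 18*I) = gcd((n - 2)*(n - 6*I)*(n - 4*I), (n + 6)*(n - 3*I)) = 1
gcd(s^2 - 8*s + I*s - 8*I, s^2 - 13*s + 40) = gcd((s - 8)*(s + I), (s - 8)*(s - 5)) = s - 8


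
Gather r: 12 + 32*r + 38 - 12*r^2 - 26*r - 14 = -12*r^2 + 6*r + 36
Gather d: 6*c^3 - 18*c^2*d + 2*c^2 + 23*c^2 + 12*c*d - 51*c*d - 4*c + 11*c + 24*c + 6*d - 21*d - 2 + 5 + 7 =6*c^3 + 25*c^2 + 31*c + d*(-18*c^2 - 39*c - 15) + 10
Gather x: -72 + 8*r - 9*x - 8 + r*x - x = 8*r + x*(r - 10) - 80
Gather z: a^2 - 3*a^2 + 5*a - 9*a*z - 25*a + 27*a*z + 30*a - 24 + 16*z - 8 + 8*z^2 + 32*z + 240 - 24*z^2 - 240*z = -2*a^2 + 10*a - 16*z^2 + z*(18*a - 192) + 208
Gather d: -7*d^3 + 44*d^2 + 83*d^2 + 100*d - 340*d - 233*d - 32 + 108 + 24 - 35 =-7*d^3 + 127*d^2 - 473*d + 65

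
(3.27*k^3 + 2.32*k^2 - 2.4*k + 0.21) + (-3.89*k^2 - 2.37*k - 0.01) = 3.27*k^3 - 1.57*k^2 - 4.77*k + 0.2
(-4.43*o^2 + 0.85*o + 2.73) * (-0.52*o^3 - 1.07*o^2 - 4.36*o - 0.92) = 2.3036*o^5 + 4.2981*o^4 + 16.9857*o^3 - 2.5515*o^2 - 12.6848*o - 2.5116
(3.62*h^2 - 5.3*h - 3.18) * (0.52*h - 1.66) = 1.8824*h^3 - 8.7652*h^2 + 7.1444*h + 5.2788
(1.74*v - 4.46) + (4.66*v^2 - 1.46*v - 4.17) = 4.66*v^2 + 0.28*v - 8.63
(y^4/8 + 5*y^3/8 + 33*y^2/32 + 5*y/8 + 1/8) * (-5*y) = -5*y^5/8 - 25*y^4/8 - 165*y^3/32 - 25*y^2/8 - 5*y/8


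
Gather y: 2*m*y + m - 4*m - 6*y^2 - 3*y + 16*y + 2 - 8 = -3*m - 6*y^2 + y*(2*m + 13) - 6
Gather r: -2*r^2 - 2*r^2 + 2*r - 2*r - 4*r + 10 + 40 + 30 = -4*r^2 - 4*r + 80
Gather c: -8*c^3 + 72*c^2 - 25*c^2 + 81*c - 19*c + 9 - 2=-8*c^3 + 47*c^2 + 62*c + 7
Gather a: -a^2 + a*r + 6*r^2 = -a^2 + a*r + 6*r^2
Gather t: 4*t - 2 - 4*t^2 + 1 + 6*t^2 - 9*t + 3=2*t^2 - 5*t + 2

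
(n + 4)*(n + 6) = n^2 + 10*n + 24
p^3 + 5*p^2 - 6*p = p*(p - 1)*(p + 6)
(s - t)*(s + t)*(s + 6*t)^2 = s^4 + 12*s^3*t + 35*s^2*t^2 - 12*s*t^3 - 36*t^4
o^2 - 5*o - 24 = (o - 8)*(o + 3)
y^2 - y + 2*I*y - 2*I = (y - 1)*(y + 2*I)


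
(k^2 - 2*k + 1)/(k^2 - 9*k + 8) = (k - 1)/(k - 8)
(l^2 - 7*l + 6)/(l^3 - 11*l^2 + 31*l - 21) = (l - 6)/(l^2 - 10*l + 21)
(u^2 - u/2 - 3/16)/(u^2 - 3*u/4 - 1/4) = (u - 3/4)/(u - 1)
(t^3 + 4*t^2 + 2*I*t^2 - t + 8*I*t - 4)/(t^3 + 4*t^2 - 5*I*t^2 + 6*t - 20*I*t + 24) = (t + I)/(t - 6*I)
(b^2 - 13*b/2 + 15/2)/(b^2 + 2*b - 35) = (b - 3/2)/(b + 7)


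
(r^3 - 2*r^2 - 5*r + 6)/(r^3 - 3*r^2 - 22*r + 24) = (r^2 - r - 6)/(r^2 - 2*r - 24)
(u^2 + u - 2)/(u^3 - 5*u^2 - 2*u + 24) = (u - 1)/(u^2 - 7*u + 12)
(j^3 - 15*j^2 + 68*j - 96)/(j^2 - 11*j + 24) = j - 4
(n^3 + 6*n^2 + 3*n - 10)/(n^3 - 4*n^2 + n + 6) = (n^3 + 6*n^2 + 3*n - 10)/(n^3 - 4*n^2 + n + 6)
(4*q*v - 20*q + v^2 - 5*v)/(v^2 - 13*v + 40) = (4*q + v)/(v - 8)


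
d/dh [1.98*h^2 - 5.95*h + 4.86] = 3.96*h - 5.95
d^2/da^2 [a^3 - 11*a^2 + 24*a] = 6*a - 22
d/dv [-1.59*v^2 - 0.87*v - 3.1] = -3.18*v - 0.87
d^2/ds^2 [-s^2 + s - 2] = -2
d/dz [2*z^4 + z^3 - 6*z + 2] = 8*z^3 + 3*z^2 - 6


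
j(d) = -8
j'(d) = 0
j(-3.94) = -8.00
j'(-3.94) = 0.00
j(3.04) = -8.00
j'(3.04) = 0.00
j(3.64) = -8.00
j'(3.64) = 0.00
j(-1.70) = -8.00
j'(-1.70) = 0.00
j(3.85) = -8.00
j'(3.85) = 0.00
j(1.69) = -8.00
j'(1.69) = 0.00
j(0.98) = -8.00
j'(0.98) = 0.00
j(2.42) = -8.00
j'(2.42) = 0.00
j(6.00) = -8.00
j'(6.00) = 0.00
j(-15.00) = -8.00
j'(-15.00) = 0.00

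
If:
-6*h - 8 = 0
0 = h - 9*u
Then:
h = -4/3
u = -4/27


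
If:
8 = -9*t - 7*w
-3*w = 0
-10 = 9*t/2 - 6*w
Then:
No Solution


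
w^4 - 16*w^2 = w^2*(w - 4)*(w + 4)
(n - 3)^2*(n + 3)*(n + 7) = n^4 + 4*n^3 - 30*n^2 - 36*n + 189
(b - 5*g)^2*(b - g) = b^3 - 11*b^2*g + 35*b*g^2 - 25*g^3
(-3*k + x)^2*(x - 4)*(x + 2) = 9*k^2*x^2 - 18*k^2*x - 72*k^2 - 6*k*x^3 + 12*k*x^2 + 48*k*x + x^4 - 2*x^3 - 8*x^2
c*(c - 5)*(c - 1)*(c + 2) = c^4 - 4*c^3 - 7*c^2 + 10*c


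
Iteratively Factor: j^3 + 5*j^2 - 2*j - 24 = (j - 2)*(j^2 + 7*j + 12) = (j - 2)*(j + 4)*(j + 3)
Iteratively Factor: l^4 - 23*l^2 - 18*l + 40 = (l + 4)*(l^3 - 4*l^2 - 7*l + 10) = (l - 5)*(l + 4)*(l^2 + l - 2) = (l - 5)*(l - 1)*(l + 4)*(l + 2)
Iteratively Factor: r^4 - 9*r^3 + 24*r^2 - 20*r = (r)*(r^3 - 9*r^2 + 24*r - 20) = r*(r - 2)*(r^2 - 7*r + 10) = r*(r - 2)^2*(r - 5)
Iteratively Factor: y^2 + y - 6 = (y + 3)*(y - 2)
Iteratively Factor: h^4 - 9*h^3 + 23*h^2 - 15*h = (h)*(h^3 - 9*h^2 + 23*h - 15) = h*(h - 3)*(h^2 - 6*h + 5) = h*(h - 3)*(h - 1)*(h - 5)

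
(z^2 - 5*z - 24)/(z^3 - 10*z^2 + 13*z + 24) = (z + 3)/(z^2 - 2*z - 3)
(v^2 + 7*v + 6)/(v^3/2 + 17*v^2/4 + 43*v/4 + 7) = 4*(v + 6)/(2*v^2 + 15*v + 28)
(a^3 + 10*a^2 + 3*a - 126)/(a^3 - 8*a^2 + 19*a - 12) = (a^2 + 13*a + 42)/(a^2 - 5*a + 4)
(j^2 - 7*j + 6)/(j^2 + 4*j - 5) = (j - 6)/(j + 5)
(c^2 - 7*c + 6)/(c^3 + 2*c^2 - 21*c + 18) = (c - 6)/(c^2 + 3*c - 18)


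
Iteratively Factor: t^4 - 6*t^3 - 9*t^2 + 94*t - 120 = (t - 5)*(t^3 - t^2 - 14*t + 24) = (t - 5)*(t - 2)*(t^2 + t - 12) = (t - 5)*(t - 2)*(t + 4)*(t - 3)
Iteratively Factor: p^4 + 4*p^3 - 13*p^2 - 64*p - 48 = (p - 4)*(p^3 + 8*p^2 + 19*p + 12) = (p - 4)*(p + 4)*(p^2 + 4*p + 3) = (p - 4)*(p + 1)*(p + 4)*(p + 3)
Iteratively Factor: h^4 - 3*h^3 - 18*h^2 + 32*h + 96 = (h - 4)*(h^3 + h^2 - 14*h - 24) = (h - 4)*(h + 2)*(h^2 - h - 12) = (h - 4)*(h + 2)*(h + 3)*(h - 4)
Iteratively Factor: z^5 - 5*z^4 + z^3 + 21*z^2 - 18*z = (z)*(z^4 - 5*z^3 + z^2 + 21*z - 18) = z*(z - 1)*(z^3 - 4*z^2 - 3*z + 18) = z*(z - 1)*(z + 2)*(z^2 - 6*z + 9) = z*(z - 3)*(z - 1)*(z + 2)*(z - 3)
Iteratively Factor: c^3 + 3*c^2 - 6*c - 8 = (c + 4)*(c^2 - c - 2) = (c - 2)*(c + 4)*(c + 1)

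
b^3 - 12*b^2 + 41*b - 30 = (b - 6)*(b - 5)*(b - 1)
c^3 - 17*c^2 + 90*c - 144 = (c - 8)*(c - 6)*(c - 3)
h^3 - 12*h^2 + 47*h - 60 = (h - 5)*(h - 4)*(h - 3)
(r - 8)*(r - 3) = r^2 - 11*r + 24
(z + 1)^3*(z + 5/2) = z^4 + 11*z^3/2 + 21*z^2/2 + 17*z/2 + 5/2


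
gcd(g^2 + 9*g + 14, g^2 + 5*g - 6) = 1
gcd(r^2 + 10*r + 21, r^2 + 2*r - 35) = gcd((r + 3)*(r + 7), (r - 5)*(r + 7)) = r + 7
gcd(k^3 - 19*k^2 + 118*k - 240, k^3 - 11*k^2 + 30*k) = k^2 - 11*k + 30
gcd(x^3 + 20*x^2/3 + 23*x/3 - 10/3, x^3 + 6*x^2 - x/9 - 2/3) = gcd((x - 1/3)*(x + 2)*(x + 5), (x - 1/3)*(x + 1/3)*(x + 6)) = x - 1/3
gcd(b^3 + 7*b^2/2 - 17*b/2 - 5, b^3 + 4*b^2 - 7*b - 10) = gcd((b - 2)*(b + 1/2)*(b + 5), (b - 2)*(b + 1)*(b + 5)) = b^2 + 3*b - 10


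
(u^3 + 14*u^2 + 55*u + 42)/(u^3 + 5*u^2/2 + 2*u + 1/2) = 2*(u^2 + 13*u + 42)/(2*u^2 + 3*u + 1)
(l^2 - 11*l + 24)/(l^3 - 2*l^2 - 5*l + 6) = (l - 8)/(l^2 + l - 2)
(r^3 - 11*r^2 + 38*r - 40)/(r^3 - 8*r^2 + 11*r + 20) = (r - 2)/(r + 1)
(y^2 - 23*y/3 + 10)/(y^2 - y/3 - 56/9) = 3*(-3*y^2 + 23*y - 30)/(-9*y^2 + 3*y + 56)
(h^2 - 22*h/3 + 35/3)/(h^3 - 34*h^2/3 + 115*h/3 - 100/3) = (3*h - 7)/(3*h^2 - 19*h + 20)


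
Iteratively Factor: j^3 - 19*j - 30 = (j - 5)*(j^2 + 5*j + 6) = (j - 5)*(j + 3)*(j + 2)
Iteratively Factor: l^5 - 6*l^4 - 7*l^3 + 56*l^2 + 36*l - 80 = (l - 5)*(l^4 - l^3 - 12*l^2 - 4*l + 16) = (l - 5)*(l - 4)*(l^3 + 3*l^2 - 4) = (l - 5)*(l - 4)*(l + 2)*(l^2 + l - 2) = (l - 5)*(l - 4)*(l + 2)^2*(l - 1)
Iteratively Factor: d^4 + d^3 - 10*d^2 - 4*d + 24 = (d + 3)*(d^3 - 2*d^2 - 4*d + 8) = (d + 2)*(d + 3)*(d^2 - 4*d + 4) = (d - 2)*(d + 2)*(d + 3)*(d - 2)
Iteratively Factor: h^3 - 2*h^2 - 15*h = (h - 5)*(h^2 + 3*h) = h*(h - 5)*(h + 3)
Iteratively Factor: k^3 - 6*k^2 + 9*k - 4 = (k - 4)*(k^2 - 2*k + 1) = (k - 4)*(k - 1)*(k - 1)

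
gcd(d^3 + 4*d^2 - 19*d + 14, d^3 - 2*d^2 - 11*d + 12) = d - 1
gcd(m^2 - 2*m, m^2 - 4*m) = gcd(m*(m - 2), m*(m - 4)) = m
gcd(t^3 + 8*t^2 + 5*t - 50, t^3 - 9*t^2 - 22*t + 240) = t + 5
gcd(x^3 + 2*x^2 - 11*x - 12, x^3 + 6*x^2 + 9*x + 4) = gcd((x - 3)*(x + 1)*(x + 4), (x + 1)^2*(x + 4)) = x^2 + 5*x + 4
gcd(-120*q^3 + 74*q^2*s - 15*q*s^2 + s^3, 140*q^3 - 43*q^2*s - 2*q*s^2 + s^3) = 20*q^2 - 9*q*s + s^2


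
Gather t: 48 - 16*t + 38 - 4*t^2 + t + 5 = -4*t^2 - 15*t + 91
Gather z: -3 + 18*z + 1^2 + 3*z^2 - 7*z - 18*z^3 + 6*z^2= -18*z^3 + 9*z^2 + 11*z - 2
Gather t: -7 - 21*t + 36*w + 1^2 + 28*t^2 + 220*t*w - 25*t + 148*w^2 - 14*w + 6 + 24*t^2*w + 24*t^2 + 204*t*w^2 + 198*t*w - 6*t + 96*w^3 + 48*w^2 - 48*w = t^2*(24*w + 52) + t*(204*w^2 + 418*w - 52) + 96*w^3 + 196*w^2 - 26*w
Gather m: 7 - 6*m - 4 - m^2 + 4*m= -m^2 - 2*m + 3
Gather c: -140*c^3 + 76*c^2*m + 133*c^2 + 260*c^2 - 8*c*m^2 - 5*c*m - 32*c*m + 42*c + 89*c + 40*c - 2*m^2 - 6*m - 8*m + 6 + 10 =-140*c^3 + c^2*(76*m + 393) + c*(-8*m^2 - 37*m + 171) - 2*m^2 - 14*m + 16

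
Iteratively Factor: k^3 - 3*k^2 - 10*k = (k - 5)*(k^2 + 2*k) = k*(k - 5)*(k + 2)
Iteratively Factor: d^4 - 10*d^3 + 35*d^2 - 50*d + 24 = (d - 2)*(d^3 - 8*d^2 + 19*d - 12) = (d - 4)*(d - 2)*(d^2 - 4*d + 3) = (d - 4)*(d - 2)*(d - 1)*(d - 3)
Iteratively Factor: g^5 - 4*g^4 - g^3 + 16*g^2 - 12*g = (g - 2)*(g^4 - 2*g^3 - 5*g^2 + 6*g) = g*(g - 2)*(g^3 - 2*g^2 - 5*g + 6) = g*(g - 2)*(g + 2)*(g^2 - 4*g + 3) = g*(g - 3)*(g - 2)*(g + 2)*(g - 1)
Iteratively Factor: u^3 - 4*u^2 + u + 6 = (u + 1)*(u^2 - 5*u + 6) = (u - 2)*(u + 1)*(u - 3)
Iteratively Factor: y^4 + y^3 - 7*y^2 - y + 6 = (y + 3)*(y^3 - 2*y^2 - y + 2) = (y + 1)*(y + 3)*(y^2 - 3*y + 2) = (y - 2)*(y + 1)*(y + 3)*(y - 1)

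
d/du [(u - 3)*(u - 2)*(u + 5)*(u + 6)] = 4*u^3 + 18*u^2 - 38*u - 84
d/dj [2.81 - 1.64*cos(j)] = 1.64*sin(j)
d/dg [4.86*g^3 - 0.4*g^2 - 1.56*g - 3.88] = 14.58*g^2 - 0.8*g - 1.56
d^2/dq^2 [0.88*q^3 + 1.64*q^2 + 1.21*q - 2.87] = 5.28*q + 3.28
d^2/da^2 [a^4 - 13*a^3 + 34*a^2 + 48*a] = 12*a^2 - 78*a + 68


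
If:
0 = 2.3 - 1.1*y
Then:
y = 2.09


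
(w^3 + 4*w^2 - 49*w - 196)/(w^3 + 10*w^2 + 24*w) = (w^2 - 49)/(w*(w + 6))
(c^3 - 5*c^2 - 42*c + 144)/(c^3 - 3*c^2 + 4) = (c^3 - 5*c^2 - 42*c + 144)/(c^3 - 3*c^2 + 4)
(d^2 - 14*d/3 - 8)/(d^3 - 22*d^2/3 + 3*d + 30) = (3*d + 4)/(3*d^2 - 4*d - 15)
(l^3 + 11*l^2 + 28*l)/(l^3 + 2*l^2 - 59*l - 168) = l*(l + 4)/(l^2 - 5*l - 24)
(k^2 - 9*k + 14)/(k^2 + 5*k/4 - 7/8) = 8*(k^2 - 9*k + 14)/(8*k^2 + 10*k - 7)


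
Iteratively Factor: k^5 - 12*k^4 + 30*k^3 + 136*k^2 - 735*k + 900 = (k - 3)*(k^4 - 9*k^3 + 3*k^2 + 145*k - 300) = (k - 3)*(k + 4)*(k^3 - 13*k^2 + 55*k - 75) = (k - 5)*(k - 3)*(k + 4)*(k^2 - 8*k + 15) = (k - 5)^2*(k - 3)*(k + 4)*(k - 3)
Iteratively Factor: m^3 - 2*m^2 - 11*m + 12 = (m - 1)*(m^2 - m - 12) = (m - 1)*(m + 3)*(m - 4)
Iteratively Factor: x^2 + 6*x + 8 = (x + 2)*(x + 4)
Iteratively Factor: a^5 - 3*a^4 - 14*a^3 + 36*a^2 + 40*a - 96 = (a + 2)*(a^4 - 5*a^3 - 4*a^2 + 44*a - 48) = (a - 4)*(a + 2)*(a^3 - a^2 - 8*a + 12) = (a - 4)*(a + 2)*(a + 3)*(a^2 - 4*a + 4) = (a - 4)*(a - 2)*(a + 2)*(a + 3)*(a - 2)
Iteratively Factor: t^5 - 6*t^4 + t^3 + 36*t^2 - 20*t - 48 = (t + 2)*(t^4 - 8*t^3 + 17*t^2 + 2*t - 24) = (t - 4)*(t + 2)*(t^3 - 4*t^2 + t + 6) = (t - 4)*(t - 2)*(t + 2)*(t^2 - 2*t - 3) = (t - 4)*(t - 3)*(t - 2)*(t + 2)*(t + 1)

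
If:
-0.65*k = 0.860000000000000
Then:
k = -1.32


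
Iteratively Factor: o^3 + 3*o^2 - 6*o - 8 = (o - 2)*(o^2 + 5*o + 4) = (o - 2)*(o + 4)*(o + 1)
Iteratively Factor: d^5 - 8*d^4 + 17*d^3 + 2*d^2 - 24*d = (d - 3)*(d^4 - 5*d^3 + 2*d^2 + 8*d) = (d - 4)*(d - 3)*(d^3 - d^2 - 2*d) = d*(d - 4)*(d - 3)*(d^2 - d - 2) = d*(d - 4)*(d - 3)*(d + 1)*(d - 2)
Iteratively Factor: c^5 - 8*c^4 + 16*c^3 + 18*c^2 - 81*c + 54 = (c + 2)*(c^4 - 10*c^3 + 36*c^2 - 54*c + 27) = (c - 3)*(c + 2)*(c^3 - 7*c^2 + 15*c - 9) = (c - 3)^2*(c + 2)*(c^2 - 4*c + 3) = (c - 3)^3*(c + 2)*(c - 1)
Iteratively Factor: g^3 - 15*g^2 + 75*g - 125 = (g - 5)*(g^2 - 10*g + 25) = (g - 5)^2*(g - 5)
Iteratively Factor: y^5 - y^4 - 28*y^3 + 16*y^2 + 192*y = (y - 4)*(y^4 + 3*y^3 - 16*y^2 - 48*y) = y*(y - 4)*(y^3 + 3*y^2 - 16*y - 48) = y*(y - 4)*(y + 3)*(y^2 - 16) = y*(y - 4)^2*(y + 3)*(y + 4)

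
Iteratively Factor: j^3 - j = (j)*(j^2 - 1) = j*(j - 1)*(j + 1)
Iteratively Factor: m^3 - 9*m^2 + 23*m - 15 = (m - 3)*(m^2 - 6*m + 5) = (m - 5)*(m - 3)*(m - 1)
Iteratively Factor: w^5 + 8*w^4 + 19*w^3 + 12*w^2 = (w)*(w^4 + 8*w^3 + 19*w^2 + 12*w) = w*(w + 3)*(w^3 + 5*w^2 + 4*w) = w*(w + 3)*(w + 4)*(w^2 + w) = w^2*(w + 3)*(w + 4)*(w + 1)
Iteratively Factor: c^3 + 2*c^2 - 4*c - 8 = (c + 2)*(c^2 - 4) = (c - 2)*(c + 2)*(c + 2)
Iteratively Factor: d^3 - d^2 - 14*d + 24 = (d - 2)*(d^2 + d - 12) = (d - 3)*(d - 2)*(d + 4)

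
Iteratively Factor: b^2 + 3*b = (b)*(b + 3)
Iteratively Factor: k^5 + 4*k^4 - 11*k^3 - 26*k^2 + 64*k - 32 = (k - 1)*(k^4 + 5*k^3 - 6*k^2 - 32*k + 32) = (k - 1)^2*(k^3 + 6*k^2 - 32) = (k - 1)^2*(k + 4)*(k^2 + 2*k - 8) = (k - 2)*(k - 1)^2*(k + 4)*(k + 4)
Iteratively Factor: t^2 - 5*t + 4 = (t - 1)*(t - 4)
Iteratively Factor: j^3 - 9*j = (j - 3)*(j^2 + 3*j) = (j - 3)*(j + 3)*(j)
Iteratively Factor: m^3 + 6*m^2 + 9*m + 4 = (m + 4)*(m^2 + 2*m + 1) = (m + 1)*(m + 4)*(m + 1)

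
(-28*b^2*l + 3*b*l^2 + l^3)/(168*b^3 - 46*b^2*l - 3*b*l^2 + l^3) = -l/(6*b - l)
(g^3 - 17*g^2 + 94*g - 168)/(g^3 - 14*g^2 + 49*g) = (g^2 - 10*g + 24)/(g*(g - 7))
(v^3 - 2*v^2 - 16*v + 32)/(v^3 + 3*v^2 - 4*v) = (v^2 - 6*v + 8)/(v*(v - 1))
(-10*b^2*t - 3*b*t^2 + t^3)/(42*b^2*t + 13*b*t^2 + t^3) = (-10*b^2 - 3*b*t + t^2)/(42*b^2 + 13*b*t + t^2)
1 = 1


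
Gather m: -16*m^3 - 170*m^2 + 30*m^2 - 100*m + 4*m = -16*m^3 - 140*m^2 - 96*m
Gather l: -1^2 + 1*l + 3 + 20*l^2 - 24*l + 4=20*l^2 - 23*l + 6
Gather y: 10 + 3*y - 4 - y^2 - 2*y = -y^2 + y + 6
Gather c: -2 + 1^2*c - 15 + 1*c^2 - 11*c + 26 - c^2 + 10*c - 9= 0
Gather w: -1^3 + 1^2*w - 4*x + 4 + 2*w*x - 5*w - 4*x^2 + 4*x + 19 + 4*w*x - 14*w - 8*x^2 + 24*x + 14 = w*(6*x - 18) - 12*x^2 + 24*x + 36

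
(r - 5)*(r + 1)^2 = r^3 - 3*r^2 - 9*r - 5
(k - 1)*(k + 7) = k^2 + 6*k - 7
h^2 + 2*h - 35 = (h - 5)*(h + 7)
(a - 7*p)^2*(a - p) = a^3 - 15*a^2*p + 63*a*p^2 - 49*p^3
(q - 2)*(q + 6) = q^2 + 4*q - 12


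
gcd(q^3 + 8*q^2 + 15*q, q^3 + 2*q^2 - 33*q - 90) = q^2 + 8*q + 15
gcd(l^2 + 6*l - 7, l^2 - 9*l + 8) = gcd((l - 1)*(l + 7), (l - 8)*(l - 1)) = l - 1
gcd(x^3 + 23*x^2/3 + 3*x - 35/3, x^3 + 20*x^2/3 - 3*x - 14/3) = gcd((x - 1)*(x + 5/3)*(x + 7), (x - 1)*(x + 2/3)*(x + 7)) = x^2 + 6*x - 7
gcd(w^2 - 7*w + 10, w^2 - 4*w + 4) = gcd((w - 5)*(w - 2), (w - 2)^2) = w - 2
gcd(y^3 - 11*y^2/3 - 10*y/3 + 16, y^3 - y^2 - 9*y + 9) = y - 3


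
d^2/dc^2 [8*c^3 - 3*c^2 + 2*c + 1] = 48*c - 6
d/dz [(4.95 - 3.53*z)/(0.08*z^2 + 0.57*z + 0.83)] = (0.2824*z^2 - 0.792*z - 5.7514)/(0.0064*z^4 + 0.0912*z^3 + 0.4577*z^2 + 0.9462*z + 0.6889)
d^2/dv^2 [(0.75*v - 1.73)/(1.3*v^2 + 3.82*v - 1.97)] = ((0.75*v - 1.73)*(2.6*v + 3.82)*(5.2*v + 7.64) - (5.85*v + 1.232)*(1.3*v^2 + 3.82*v - 1.97))/(1.3*v^2 + 3.82*v - 1.97)^3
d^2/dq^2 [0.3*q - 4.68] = 0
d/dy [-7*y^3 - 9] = -21*y^2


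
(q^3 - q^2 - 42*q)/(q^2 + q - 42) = q*(q^2 - q - 42)/(q^2 + q - 42)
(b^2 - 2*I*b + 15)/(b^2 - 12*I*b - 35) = (b + 3*I)/(b - 7*I)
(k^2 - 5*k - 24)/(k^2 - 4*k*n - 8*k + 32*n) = (k + 3)/(k - 4*n)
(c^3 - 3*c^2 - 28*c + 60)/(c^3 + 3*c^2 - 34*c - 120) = (c - 2)/(c + 4)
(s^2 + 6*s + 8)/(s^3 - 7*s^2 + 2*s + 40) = (s + 4)/(s^2 - 9*s + 20)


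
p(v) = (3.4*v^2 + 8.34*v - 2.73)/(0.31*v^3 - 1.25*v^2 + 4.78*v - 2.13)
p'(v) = (6.8*v + 8.34)/(0.31*v^3 - 1.25*v^2 + 4.78*v - 2.13) + (-0.93*v^2 + 2.5*v - 4.78)*(3.4*v^2 + 8.34*v - 2.73)/(0.31*v^3 - 1.25*v^2 + 4.78*v - 2.13)^2 = (-1.054*v^4 - 5.1708*v^3 + 29.2159*v^2 - 21.309*v - 4.7148)/(0.0961*v^6 - 0.775*v^5 + 4.5261*v^4 - 13.2706*v^3 + 28.1734*v^2 - 20.3628*v + 4.5369)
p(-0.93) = 0.95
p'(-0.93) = 0.70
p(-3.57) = -0.22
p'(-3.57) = 0.21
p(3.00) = 5.67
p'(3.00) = -0.35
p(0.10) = 1.12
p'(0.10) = -2.37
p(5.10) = 4.16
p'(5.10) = -0.79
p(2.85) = 5.71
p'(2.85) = -0.24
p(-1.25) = 0.74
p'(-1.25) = 0.66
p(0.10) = 1.12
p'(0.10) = -2.37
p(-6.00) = -0.49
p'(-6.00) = 0.05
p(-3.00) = -0.08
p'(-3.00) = 0.29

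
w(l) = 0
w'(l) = 0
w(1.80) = 0.00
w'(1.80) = 0.00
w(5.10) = 0.00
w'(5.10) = 0.00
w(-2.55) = 0.00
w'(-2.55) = 0.00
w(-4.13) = 0.00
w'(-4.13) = 0.00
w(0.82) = 0.00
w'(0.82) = 0.00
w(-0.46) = 0.00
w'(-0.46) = 0.00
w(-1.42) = 0.00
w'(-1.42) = 0.00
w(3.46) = 0.00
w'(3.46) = 0.00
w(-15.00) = 0.00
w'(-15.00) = 0.00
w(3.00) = 0.00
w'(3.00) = 0.00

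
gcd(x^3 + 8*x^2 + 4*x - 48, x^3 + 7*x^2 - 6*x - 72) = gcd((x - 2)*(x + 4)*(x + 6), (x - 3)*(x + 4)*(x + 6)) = x^2 + 10*x + 24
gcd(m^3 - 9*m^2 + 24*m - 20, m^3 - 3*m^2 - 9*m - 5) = m - 5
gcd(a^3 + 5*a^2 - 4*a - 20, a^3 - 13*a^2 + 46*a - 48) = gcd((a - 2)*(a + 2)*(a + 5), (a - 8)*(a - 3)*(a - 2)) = a - 2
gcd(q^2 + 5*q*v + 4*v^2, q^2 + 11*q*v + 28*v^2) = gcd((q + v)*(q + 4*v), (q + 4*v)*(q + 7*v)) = q + 4*v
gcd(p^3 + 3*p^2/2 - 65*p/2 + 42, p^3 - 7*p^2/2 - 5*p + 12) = p^2 - 11*p/2 + 6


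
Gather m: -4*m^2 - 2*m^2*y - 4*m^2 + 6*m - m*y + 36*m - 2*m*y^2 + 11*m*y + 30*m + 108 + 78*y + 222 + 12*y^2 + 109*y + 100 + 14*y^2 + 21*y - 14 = m^2*(-2*y - 8) + m*(-2*y^2 + 10*y + 72) + 26*y^2 + 208*y + 416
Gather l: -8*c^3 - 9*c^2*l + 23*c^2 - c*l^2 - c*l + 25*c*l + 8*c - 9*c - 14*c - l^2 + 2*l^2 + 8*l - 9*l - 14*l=-8*c^3 + 23*c^2 - 15*c + l^2*(1 - c) + l*(-9*c^2 + 24*c - 15)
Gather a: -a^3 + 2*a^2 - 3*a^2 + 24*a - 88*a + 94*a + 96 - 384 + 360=-a^3 - a^2 + 30*a + 72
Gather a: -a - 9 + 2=-a - 7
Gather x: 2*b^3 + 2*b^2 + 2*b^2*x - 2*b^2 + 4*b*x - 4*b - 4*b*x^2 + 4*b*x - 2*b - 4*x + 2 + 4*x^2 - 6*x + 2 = 2*b^3 - 6*b + x^2*(4 - 4*b) + x*(2*b^2 + 8*b - 10) + 4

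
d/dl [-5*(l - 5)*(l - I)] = -10*l + 25 + 5*I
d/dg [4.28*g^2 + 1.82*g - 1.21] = 8.56*g + 1.82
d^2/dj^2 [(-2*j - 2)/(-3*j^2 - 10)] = 12*(12*j^2*(j + 1) - (3*j + 1)*(3*j^2 + 10))/(3*j^2 + 10)^3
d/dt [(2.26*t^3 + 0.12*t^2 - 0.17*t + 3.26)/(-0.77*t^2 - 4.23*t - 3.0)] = (-1.7402*t^4 - 19.1196*t^3 - 20.9785*t^2 + 4.3004*t + 14.2998)/(0.5929*t^4 + 6.5142*t^3 + 22.5129*t^2 + 25.38*t + 9.0)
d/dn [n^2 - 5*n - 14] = 2*n - 5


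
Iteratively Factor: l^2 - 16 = (l + 4)*(l - 4)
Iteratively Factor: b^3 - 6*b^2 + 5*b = (b)*(b^2 - 6*b + 5) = b*(b - 5)*(b - 1)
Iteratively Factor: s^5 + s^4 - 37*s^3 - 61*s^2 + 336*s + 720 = (s + 3)*(s^4 - 2*s^3 - 31*s^2 + 32*s + 240) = (s - 5)*(s + 3)*(s^3 + 3*s^2 - 16*s - 48) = (s - 5)*(s - 4)*(s + 3)*(s^2 + 7*s + 12) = (s - 5)*(s - 4)*(s + 3)^2*(s + 4)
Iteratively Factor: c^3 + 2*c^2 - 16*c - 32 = (c - 4)*(c^2 + 6*c + 8) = (c - 4)*(c + 2)*(c + 4)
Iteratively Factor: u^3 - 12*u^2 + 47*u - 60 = (u - 3)*(u^2 - 9*u + 20) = (u - 4)*(u - 3)*(u - 5)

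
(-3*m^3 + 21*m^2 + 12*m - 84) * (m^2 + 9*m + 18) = -3*m^5 - 6*m^4 + 147*m^3 + 402*m^2 - 540*m - 1512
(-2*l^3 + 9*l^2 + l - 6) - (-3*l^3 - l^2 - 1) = l^3 + 10*l^2 + l - 5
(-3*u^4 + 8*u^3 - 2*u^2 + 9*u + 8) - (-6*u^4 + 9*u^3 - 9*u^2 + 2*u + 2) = 3*u^4 - u^3 + 7*u^2 + 7*u + 6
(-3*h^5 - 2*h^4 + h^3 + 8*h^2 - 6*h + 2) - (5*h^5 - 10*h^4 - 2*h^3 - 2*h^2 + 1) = -8*h^5 + 8*h^4 + 3*h^3 + 10*h^2 - 6*h + 1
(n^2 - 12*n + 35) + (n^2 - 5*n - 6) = 2*n^2 - 17*n + 29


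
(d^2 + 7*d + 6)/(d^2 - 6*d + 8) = (d^2 + 7*d + 6)/(d^2 - 6*d + 8)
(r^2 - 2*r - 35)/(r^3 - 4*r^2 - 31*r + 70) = 1/(r - 2)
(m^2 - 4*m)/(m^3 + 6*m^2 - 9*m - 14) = m*(m - 4)/(m^3 + 6*m^2 - 9*m - 14)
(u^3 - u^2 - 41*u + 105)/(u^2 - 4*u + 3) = (u^2 + 2*u - 35)/(u - 1)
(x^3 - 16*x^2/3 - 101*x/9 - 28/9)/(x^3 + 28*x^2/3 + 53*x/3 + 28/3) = (3*x^2 - 20*x - 7)/(3*(x^2 + 8*x + 7))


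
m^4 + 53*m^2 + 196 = (m - 7*I)*(m - 2*I)*(m + 2*I)*(m + 7*I)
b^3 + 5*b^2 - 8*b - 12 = (b - 2)*(b + 1)*(b + 6)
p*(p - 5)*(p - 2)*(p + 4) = p^4 - 3*p^3 - 18*p^2 + 40*p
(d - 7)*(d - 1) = d^2 - 8*d + 7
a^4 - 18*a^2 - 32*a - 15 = (a - 5)*(a + 1)^2*(a + 3)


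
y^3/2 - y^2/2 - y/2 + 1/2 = (y/2 + 1/2)*(y - 1)^2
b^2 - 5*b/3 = b*(b - 5/3)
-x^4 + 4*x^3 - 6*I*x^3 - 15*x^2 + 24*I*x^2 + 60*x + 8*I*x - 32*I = (x - 4)*(x + 8*I)*(I*x + 1)^2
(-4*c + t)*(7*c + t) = -28*c^2 + 3*c*t + t^2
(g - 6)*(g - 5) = g^2 - 11*g + 30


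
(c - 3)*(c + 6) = c^2 + 3*c - 18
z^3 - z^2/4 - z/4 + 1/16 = (z - 1/2)*(z - 1/4)*(z + 1/2)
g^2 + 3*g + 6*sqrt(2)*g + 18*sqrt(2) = (g + 3)*(g + 6*sqrt(2))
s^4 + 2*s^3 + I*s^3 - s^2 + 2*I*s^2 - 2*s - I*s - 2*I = (s + 2)*(s + I)*(-I*s + I)*(I*s + I)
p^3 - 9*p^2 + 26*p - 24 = (p - 4)*(p - 3)*(p - 2)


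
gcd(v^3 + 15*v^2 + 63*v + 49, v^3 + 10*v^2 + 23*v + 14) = v^2 + 8*v + 7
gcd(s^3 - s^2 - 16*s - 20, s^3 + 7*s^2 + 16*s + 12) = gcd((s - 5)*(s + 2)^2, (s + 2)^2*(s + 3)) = s^2 + 4*s + 4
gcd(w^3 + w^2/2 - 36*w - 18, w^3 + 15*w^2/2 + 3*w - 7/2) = 1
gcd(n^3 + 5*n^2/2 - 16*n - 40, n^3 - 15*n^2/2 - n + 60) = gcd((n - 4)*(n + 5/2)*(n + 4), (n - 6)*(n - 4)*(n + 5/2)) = n^2 - 3*n/2 - 10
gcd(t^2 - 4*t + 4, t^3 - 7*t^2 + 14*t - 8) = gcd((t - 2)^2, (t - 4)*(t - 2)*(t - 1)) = t - 2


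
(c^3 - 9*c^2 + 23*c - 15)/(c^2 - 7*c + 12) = (c^2 - 6*c + 5)/(c - 4)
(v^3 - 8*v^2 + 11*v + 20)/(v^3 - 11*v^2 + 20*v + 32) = (v - 5)/(v - 8)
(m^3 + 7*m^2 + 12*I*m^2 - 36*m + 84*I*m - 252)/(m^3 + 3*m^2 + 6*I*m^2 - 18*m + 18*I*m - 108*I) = (m^2 + m*(7 + 6*I) + 42*I)/(m^2 + 3*m - 18)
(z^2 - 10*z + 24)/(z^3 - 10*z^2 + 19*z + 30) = (z - 4)/(z^2 - 4*z - 5)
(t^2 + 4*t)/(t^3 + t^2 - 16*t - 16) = t/(t^2 - 3*t - 4)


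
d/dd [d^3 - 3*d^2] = 3*d*(d - 2)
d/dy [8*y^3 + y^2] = 2*y*(12*y + 1)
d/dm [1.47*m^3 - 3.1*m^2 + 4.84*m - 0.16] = 4.41*m^2 - 6.2*m + 4.84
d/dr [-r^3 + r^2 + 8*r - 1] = -3*r^2 + 2*r + 8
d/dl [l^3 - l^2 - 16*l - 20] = 3*l^2 - 2*l - 16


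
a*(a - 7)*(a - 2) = a^3 - 9*a^2 + 14*a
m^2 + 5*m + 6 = (m + 2)*(m + 3)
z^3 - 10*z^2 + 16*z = z*(z - 8)*(z - 2)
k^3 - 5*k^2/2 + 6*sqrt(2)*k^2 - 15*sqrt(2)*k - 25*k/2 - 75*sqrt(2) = (k - 5)*(k + 5/2)*(k + 6*sqrt(2))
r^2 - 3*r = r*(r - 3)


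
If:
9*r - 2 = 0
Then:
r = 2/9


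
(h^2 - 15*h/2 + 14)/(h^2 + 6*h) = (h^2 - 15*h/2 + 14)/(h*(h + 6))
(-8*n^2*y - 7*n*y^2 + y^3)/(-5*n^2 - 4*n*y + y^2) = y*(-8*n + y)/(-5*n + y)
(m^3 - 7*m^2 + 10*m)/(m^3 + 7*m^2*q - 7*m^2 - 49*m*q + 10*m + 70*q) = m/(m + 7*q)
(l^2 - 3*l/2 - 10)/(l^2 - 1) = (l^2 - 3*l/2 - 10)/(l^2 - 1)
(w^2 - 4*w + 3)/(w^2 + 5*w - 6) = (w - 3)/(w + 6)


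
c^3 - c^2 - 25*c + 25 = (c - 5)*(c - 1)*(c + 5)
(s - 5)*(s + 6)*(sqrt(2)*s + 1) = sqrt(2)*s^3 + s^2 + sqrt(2)*s^2 - 30*sqrt(2)*s + s - 30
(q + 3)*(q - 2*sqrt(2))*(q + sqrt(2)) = q^3 - sqrt(2)*q^2 + 3*q^2 - 3*sqrt(2)*q - 4*q - 12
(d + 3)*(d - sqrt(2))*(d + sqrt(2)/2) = d^3 - sqrt(2)*d^2/2 + 3*d^2 - 3*sqrt(2)*d/2 - d - 3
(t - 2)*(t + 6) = t^2 + 4*t - 12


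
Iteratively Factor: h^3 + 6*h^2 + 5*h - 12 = (h - 1)*(h^2 + 7*h + 12) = (h - 1)*(h + 4)*(h + 3)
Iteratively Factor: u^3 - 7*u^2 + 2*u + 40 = (u - 5)*(u^2 - 2*u - 8) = (u - 5)*(u + 2)*(u - 4)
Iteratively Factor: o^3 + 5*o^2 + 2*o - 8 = (o + 2)*(o^2 + 3*o - 4) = (o + 2)*(o + 4)*(o - 1)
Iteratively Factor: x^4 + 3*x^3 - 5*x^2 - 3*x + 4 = (x + 4)*(x^3 - x^2 - x + 1) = (x + 1)*(x + 4)*(x^2 - 2*x + 1) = (x - 1)*(x + 1)*(x + 4)*(x - 1)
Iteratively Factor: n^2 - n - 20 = (n + 4)*(n - 5)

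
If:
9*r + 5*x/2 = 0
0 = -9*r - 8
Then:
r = -8/9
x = 16/5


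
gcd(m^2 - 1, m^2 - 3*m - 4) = m + 1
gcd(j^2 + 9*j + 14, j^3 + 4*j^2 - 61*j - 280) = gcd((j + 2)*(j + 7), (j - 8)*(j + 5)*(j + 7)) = j + 7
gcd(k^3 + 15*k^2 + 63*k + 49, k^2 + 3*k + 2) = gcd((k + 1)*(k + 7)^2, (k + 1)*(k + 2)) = k + 1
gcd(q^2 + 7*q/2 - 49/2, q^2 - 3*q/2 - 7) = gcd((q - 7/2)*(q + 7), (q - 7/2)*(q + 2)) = q - 7/2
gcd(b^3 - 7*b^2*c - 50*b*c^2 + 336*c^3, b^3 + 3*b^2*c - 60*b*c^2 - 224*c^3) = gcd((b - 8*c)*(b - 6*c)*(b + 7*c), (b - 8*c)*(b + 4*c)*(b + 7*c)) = b^2 - b*c - 56*c^2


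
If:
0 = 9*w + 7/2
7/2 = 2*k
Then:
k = 7/4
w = -7/18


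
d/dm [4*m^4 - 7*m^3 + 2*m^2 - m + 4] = 16*m^3 - 21*m^2 + 4*m - 1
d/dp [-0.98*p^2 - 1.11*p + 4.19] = -1.96*p - 1.11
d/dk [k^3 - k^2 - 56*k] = 3*k^2 - 2*k - 56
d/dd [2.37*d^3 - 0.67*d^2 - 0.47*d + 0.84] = 7.11*d^2 - 1.34*d - 0.47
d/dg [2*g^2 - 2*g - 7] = 4*g - 2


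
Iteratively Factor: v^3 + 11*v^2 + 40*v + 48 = (v + 4)*(v^2 + 7*v + 12) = (v + 4)^2*(v + 3)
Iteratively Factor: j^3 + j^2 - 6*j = (j)*(j^2 + j - 6) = j*(j + 3)*(j - 2)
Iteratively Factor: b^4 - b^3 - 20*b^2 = (b + 4)*(b^3 - 5*b^2) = b*(b + 4)*(b^2 - 5*b) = b*(b - 5)*(b + 4)*(b)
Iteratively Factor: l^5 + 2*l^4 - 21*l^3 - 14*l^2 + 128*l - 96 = (l - 2)*(l^4 + 4*l^3 - 13*l^2 - 40*l + 48) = (l - 3)*(l - 2)*(l^3 + 7*l^2 + 8*l - 16) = (l - 3)*(l - 2)*(l + 4)*(l^2 + 3*l - 4) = (l - 3)*(l - 2)*(l + 4)^2*(l - 1)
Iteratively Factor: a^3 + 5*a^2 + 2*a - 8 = (a - 1)*(a^2 + 6*a + 8) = (a - 1)*(a + 4)*(a + 2)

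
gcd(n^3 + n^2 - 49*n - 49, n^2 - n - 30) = 1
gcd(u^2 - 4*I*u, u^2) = u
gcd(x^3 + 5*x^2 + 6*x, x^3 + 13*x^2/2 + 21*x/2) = x^2 + 3*x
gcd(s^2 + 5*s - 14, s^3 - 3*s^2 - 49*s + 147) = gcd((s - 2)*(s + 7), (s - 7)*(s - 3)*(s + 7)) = s + 7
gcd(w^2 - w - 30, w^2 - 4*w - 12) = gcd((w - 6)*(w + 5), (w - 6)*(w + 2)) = w - 6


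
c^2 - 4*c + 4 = (c - 2)^2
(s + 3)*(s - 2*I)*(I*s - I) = I*s^3 + 2*s^2 + 2*I*s^2 + 4*s - 3*I*s - 6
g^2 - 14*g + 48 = (g - 8)*(g - 6)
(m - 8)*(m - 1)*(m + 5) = m^3 - 4*m^2 - 37*m + 40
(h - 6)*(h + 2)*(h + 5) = h^3 + h^2 - 32*h - 60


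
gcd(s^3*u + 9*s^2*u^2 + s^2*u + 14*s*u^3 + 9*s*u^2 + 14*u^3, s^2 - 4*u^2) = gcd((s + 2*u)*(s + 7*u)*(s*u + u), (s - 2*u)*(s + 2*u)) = s + 2*u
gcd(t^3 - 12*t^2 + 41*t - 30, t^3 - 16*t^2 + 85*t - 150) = t^2 - 11*t + 30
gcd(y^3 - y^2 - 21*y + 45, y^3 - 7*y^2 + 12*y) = y - 3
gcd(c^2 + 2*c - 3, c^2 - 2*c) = 1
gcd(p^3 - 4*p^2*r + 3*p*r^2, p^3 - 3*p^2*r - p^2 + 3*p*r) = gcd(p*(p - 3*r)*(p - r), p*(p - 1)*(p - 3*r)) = p^2 - 3*p*r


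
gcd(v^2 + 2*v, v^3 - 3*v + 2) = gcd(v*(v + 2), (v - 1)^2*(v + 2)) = v + 2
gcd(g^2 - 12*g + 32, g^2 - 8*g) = g - 8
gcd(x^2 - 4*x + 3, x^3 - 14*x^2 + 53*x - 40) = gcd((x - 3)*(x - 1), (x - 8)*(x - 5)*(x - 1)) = x - 1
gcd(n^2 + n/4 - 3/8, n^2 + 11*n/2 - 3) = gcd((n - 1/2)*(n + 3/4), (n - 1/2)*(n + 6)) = n - 1/2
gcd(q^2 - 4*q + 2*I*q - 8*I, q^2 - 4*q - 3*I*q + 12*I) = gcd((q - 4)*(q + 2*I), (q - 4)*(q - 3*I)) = q - 4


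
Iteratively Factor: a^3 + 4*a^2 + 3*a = (a + 1)*(a^2 + 3*a) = a*(a + 1)*(a + 3)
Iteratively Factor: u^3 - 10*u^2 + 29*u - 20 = (u - 5)*(u^2 - 5*u + 4) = (u - 5)*(u - 1)*(u - 4)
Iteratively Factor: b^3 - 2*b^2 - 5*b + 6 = (b - 1)*(b^2 - b - 6) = (b - 1)*(b + 2)*(b - 3)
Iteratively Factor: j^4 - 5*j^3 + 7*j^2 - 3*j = (j - 1)*(j^3 - 4*j^2 + 3*j) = j*(j - 1)*(j^2 - 4*j + 3) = j*(j - 1)^2*(j - 3)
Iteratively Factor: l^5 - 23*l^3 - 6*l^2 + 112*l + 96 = (l - 4)*(l^4 + 4*l^3 - 7*l^2 - 34*l - 24) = (l - 4)*(l - 3)*(l^3 + 7*l^2 + 14*l + 8) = (l - 4)*(l - 3)*(l + 2)*(l^2 + 5*l + 4) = (l - 4)*(l - 3)*(l + 2)*(l + 4)*(l + 1)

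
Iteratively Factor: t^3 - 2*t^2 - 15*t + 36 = (t + 4)*(t^2 - 6*t + 9) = (t - 3)*(t + 4)*(t - 3)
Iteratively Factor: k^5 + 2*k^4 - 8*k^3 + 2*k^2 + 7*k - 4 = (k - 1)*(k^4 + 3*k^3 - 5*k^2 - 3*k + 4) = (k - 1)*(k + 1)*(k^3 + 2*k^2 - 7*k + 4) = (k - 1)^2*(k + 1)*(k^2 + 3*k - 4) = (k - 1)^2*(k + 1)*(k + 4)*(k - 1)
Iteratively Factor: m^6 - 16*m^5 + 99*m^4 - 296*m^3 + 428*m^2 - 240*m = (m - 5)*(m^5 - 11*m^4 + 44*m^3 - 76*m^2 + 48*m) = m*(m - 5)*(m^4 - 11*m^3 + 44*m^2 - 76*m + 48) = m*(m - 5)*(m - 2)*(m^3 - 9*m^2 + 26*m - 24) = m*(m - 5)*(m - 3)*(m - 2)*(m^2 - 6*m + 8) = m*(m - 5)*(m - 3)*(m - 2)^2*(m - 4)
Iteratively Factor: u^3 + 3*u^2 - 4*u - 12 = (u + 2)*(u^2 + u - 6) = (u - 2)*(u + 2)*(u + 3)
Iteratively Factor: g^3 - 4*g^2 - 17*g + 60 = (g - 5)*(g^2 + g - 12) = (g - 5)*(g + 4)*(g - 3)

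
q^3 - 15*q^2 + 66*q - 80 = (q - 8)*(q - 5)*(q - 2)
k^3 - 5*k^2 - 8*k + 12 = (k - 6)*(k - 1)*(k + 2)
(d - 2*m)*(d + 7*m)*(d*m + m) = d^3*m + 5*d^2*m^2 + d^2*m - 14*d*m^3 + 5*d*m^2 - 14*m^3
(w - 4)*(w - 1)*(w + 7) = w^3 + 2*w^2 - 31*w + 28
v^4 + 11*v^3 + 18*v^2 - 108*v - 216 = (v - 3)*(v + 2)*(v + 6)^2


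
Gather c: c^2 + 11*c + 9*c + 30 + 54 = c^2 + 20*c + 84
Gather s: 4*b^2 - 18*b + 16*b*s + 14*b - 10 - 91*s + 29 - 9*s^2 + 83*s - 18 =4*b^2 - 4*b - 9*s^2 + s*(16*b - 8) + 1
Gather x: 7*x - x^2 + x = -x^2 + 8*x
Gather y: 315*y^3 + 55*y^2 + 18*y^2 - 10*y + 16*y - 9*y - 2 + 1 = 315*y^3 + 73*y^2 - 3*y - 1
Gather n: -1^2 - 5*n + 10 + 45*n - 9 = 40*n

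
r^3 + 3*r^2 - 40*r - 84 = (r - 6)*(r + 2)*(r + 7)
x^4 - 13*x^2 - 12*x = x*(x - 4)*(x + 1)*(x + 3)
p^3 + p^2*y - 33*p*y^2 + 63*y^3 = (p - 3*y)^2*(p + 7*y)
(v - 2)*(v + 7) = v^2 + 5*v - 14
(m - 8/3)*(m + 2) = m^2 - 2*m/3 - 16/3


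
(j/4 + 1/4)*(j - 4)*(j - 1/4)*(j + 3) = j^4/4 - j^3/16 - 13*j^2/4 - 35*j/16 + 3/4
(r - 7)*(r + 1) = r^2 - 6*r - 7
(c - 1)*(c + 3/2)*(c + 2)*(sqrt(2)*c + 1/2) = sqrt(2)*c^4 + c^3/2 + 5*sqrt(2)*c^3/2 - sqrt(2)*c^2/2 + 5*c^2/4 - 3*sqrt(2)*c - c/4 - 3/2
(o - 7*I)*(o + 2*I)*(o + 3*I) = o^3 - 2*I*o^2 + 29*o + 42*I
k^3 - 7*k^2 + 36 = (k - 6)*(k - 3)*(k + 2)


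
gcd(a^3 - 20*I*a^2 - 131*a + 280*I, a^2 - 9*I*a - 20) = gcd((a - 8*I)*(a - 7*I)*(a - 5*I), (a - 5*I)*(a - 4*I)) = a - 5*I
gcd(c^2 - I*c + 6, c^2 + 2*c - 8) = 1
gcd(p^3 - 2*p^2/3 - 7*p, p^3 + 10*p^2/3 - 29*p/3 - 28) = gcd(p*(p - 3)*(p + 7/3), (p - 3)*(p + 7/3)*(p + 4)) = p^2 - 2*p/3 - 7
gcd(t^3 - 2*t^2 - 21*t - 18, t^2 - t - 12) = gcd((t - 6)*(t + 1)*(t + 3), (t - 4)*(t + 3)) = t + 3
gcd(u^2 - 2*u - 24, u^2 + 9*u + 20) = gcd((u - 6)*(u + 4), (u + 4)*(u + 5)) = u + 4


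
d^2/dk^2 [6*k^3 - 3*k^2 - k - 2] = 36*k - 6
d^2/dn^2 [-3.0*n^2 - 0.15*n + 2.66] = -6.00000000000000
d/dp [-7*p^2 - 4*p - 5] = -14*p - 4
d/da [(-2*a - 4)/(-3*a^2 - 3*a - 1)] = 2*(3*a^2 + 3*a - 3*(a + 2)*(2*a + 1) + 1)/(3*a^2 + 3*a + 1)^2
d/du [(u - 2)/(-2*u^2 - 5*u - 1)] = (-2*u^2 - 5*u + (u - 2)*(4*u + 5) - 1)/(2*u^2 + 5*u + 1)^2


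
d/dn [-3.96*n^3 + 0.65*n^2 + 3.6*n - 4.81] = -11.88*n^2 + 1.3*n + 3.6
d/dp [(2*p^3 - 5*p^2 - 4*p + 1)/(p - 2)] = (4*p^3 - 17*p^2 + 20*p + 7)/(p^2 - 4*p + 4)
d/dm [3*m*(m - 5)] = 6*m - 15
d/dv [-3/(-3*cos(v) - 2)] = 9*sin(v)/(3*cos(v) + 2)^2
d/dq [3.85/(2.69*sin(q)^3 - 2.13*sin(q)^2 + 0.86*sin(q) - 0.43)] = (-31.0695*sin(q)^2 + 16.401*sin(q) - 3.311)*cos(q)/(2.69*sin(q)^3 - 2.13*sin(q)^2 + 0.86*sin(q) - 0.43)^2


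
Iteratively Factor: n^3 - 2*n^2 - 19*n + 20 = (n - 1)*(n^2 - n - 20) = (n - 5)*(n - 1)*(n + 4)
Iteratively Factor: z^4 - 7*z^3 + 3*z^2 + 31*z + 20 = (z - 4)*(z^3 - 3*z^2 - 9*z - 5) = (z - 4)*(z + 1)*(z^2 - 4*z - 5) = (z - 5)*(z - 4)*(z + 1)*(z + 1)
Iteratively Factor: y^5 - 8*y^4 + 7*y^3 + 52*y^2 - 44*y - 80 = (y - 2)*(y^4 - 6*y^3 - 5*y^2 + 42*y + 40) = (y - 2)*(y + 2)*(y^3 - 8*y^2 + 11*y + 20) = (y - 4)*(y - 2)*(y + 2)*(y^2 - 4*y - 5) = (y - 4)*(y - 2)*(y + 1)*(y + 2)*(y - 5)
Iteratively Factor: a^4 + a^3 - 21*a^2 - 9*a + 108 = (a + 4)*(a^3 - 3*a^2 - 9*a + 27) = (a - 3)*(a + 4)*(a^2 - 9) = (a - 3)^2*(a + 4)*(a + 3)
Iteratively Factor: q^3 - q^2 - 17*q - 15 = (q + 1)*(q^2 - 2*q - 15) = (q - 5)*(q + 1)*(q + 3)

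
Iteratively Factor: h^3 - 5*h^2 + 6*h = (h)*(h^2 - 5*h + 6) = h*(h - 3)*(h - 2)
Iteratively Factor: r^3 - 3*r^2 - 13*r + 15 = (r + 3)*(r^2 - 6*r + 5) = (r - 1)*(r + 3)*(r - 5)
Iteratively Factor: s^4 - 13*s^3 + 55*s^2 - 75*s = (s - 5)*(s^3 - 8*s^2 + 15*s) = (s - 5)^2*(s^2 - 3*s) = (s - 5)^2*(s - 3)*(s)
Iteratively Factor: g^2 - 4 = (g - 2)*(g + 2)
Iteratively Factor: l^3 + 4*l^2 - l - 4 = (l + 1)*(l^2 + 3*l - 4) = (l + 1)*(l + 4)*(l - 1)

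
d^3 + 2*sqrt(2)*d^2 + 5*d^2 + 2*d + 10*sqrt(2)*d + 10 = (d + 5)*(d + sqrt(2))^2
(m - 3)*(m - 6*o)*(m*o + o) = m^3*o - 6*m^2*o^2 - 2*m^2*o + 12*m*o^2 - 3*m*o + 18*o^2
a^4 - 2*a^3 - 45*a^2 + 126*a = a*(a - 6)*(a - 3)*(a + 7)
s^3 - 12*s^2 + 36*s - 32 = (s - 8)*(s - 2)^2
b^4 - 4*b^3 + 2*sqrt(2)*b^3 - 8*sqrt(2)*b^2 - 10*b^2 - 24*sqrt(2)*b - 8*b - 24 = (b - 6)*(b + 2)*(b + sqrt(2))^2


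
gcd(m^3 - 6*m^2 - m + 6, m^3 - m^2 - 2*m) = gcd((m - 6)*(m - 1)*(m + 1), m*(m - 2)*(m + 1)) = m + 1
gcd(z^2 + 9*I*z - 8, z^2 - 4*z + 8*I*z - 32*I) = z + 8*I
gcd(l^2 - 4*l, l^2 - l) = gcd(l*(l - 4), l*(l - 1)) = l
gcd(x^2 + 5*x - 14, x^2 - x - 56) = x + 7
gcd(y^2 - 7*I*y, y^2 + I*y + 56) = y - 7*I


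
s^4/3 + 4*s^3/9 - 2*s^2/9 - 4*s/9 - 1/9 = (s/3 + 1/3)*(s - 1)*(s + 1/3)*(s + 1)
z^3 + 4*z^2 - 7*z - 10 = (z - 2)*(z + 1)*(z + 5)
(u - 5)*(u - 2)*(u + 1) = u^3 - 6*u^2 + 3*u + 10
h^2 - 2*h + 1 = (h - 1)^2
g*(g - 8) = g^2 - 8*g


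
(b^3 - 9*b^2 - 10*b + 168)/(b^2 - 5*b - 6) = (b^2 - 3*b - 28)/(b + 1)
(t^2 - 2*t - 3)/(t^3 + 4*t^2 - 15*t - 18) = 1/(t + 6)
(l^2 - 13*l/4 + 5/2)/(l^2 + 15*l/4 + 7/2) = (4*l^2 - 13*l + 10)/(4*l^2 + 15*l + 14)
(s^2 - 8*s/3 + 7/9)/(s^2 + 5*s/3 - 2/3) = (s - 7/3)/(s + 2)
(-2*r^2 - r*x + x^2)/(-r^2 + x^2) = (-2*r + x)/(-r + x)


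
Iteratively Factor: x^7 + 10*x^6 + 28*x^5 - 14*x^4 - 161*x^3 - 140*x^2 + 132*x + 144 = (x + 1)*(x^6 + 9*x^5 + 19*x^4 - 33*x^3 - 128*x^2 - 12*x + 144) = (x - 1)*(x + 1)*(x^5 + 10*x^4 + 29*x^3 - 4*x^2 - 132*x - 144) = (x - 1)*(x + 1)*(x + 2)*(x^4 + 8*x^3 + 13*x^2 - 30*x - 72) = (x - 1)*(x + 1)*(x + 2)*(x + 4)*(x^3 + 4*x^2 - 3*x - 18) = (x - 1)*(x + 1)*(x + 2)*(x + 3)*(x + 4)*(x^2 + x - 6) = (x - 1)*(x + 1)*(x + 2)*(x + 3)^2*(x + 4)*(x - 2)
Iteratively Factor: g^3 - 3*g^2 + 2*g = (g - 2)*(g^2 - g) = (g - 2)*(g - 1)*(g)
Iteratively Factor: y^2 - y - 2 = (y - 2)*(y + 1)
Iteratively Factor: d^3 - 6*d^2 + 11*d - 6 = (d - 1)*(d^2 - 5*d + 6) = (d - 3)*(d - 1)*(d - 2)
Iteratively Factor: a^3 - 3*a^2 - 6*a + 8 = (a + 2)*(a^2 - 5*a + 4) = (a - 1)*(a + 2)*(a - 4)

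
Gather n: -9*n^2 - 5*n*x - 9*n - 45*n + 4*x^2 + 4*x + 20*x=-9*n^2 + n*(-5*x - 54) + 4*x^2 + 24*x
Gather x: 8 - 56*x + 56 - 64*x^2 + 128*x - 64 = -64*x^2 + 72*x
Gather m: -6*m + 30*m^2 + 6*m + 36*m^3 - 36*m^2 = 36*m^3 - 6*m^2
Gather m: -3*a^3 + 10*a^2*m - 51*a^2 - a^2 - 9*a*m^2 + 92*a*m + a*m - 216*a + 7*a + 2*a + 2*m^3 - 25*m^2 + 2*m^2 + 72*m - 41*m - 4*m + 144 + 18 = -3*a^3 - 52*a^2 - 207*a + 2*m^3 + m^2*(-9*a - 23) + m*(10*a^2 + 93*a + 27) + 162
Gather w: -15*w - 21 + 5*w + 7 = -10*w - 14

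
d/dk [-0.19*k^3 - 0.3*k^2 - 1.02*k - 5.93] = -0.57*k^2 - 0.6*k - 1.02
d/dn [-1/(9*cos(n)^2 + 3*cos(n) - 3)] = -(6*cos(n) + 1)*sin(n)/(3*(3*cos(n)^2 + cos(n) - 1)^2)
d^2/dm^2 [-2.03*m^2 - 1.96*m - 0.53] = -4.06000000000000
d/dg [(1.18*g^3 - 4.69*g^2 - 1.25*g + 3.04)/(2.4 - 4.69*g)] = (-11.0684*g^3 + 30.4921*g^2 - 22.512*g + 11.2576)/(21.9961*g^2 - 22.512*g + 5.76)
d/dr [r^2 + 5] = 2*r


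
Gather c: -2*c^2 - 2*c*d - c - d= -2*c^2 + c*(-2*d - 1) - d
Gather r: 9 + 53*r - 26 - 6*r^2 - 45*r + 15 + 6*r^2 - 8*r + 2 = 0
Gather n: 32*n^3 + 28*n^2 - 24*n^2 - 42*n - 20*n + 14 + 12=32*n^3 + 4*n^2 - 62*n + 26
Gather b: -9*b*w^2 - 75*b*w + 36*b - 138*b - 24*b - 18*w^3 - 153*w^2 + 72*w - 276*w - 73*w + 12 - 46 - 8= b*(-9*w^2 - 75*w - 126) - 18*w^3 - 153*w^2 - 277*w - 42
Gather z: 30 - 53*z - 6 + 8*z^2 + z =8*z^2 - 52*z + 24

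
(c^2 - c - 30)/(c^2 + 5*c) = (c - 6)/c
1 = 1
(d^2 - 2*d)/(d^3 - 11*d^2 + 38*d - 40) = d/(d^2 - 9*d + 20)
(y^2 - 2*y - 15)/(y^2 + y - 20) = (y^2 - 2*y - 15)/(y^2 + y - 20)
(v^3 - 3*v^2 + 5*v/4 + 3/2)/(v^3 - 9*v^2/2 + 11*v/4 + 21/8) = 2*(v - 2)/(2*v - 7)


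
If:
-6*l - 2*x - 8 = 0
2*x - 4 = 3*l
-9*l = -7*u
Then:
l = -4/3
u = -12/7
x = 0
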